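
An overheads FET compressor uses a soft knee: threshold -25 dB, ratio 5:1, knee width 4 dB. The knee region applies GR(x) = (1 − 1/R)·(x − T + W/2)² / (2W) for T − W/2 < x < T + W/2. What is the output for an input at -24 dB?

-24.9 dB

x − T + W/2 = -24 − (-25) + 2 = 3.
GR = (1 − 1/5) × 3² / 8 = 0.8 × 9 / 8 = 0.9 dB.
Output = -24 − 0.9 = -24.9 dB.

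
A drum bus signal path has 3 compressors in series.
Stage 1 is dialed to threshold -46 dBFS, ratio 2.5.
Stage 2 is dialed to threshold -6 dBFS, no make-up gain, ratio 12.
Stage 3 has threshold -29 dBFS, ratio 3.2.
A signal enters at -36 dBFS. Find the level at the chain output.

-42 dBFS

Stage 1: overshoot 10 dB → 10/2.5 = 4 dB → -42 dBFS.
Stage 2: -42 dBFS ≤ -6 dBFS, so stage 2 doesn't engage; output -42 dBFS.
Stage 3: -42 dBFS is at or below the -29 dBFS threshold — no compression; output -42 dBFS.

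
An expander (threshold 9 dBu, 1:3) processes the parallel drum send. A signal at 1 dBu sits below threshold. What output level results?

The input is 8 dB below the 9 dBu threshold.
A 1:3 expander multiplies undershoot by 3: 8 × 3 = 24 dB below threshold.
Output = 9 − 24 = -15 dBu.

-15 dBu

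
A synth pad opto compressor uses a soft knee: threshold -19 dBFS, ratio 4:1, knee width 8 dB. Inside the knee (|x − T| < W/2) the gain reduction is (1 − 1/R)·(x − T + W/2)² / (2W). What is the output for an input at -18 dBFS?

-19.171875 dBFS

x − T + W/2 = -18 − (-19) + 4 = 5.
GR = (1 − 1/4) × 5² / 16 = 0.75 × 25 / 16 = 1.171875 dB.
Output = -18 − 1.171875 = -19.171875 dBFS.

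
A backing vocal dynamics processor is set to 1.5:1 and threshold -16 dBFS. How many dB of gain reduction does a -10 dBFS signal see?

Overshoot = -10 − (-16) = 6 dB.
After 1.5:1 compression the overshoot becomes 6/1.5 = 4 dB.
GR = overshoot in − overshoot out = 6 − 4 = 2 dB.

2 dB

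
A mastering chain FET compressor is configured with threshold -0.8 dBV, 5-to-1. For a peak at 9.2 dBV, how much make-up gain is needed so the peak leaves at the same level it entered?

Without make-up, output = threshold + overshoot/5 = -0.8 + 2 = 1.2 dBV.
Gap to target: 8 dB.

8 dB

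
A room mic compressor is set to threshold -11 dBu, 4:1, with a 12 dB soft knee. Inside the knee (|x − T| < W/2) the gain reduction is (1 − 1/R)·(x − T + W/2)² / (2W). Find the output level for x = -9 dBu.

-11 dBu

x − T + W/2 = -9 − (-11) + 6 = 8.
GR = (1 − 1/4) × 8² / 24 = 0.75 × 64 / 24 = 2 dB.
Output = -9 − 2 = -11 dBu.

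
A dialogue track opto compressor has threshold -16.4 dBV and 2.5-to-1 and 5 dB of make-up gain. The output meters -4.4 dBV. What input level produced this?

Remove make-up: -4.4 − 5 = -9.4 dBV.
Post-compression overshoot = -9.4 − (-16.4) = 7 dB.
Undo the ratio: input overshoot = 7 × 2.5 = 17.5 dB, giving input = 1.1 dBV.

1.1 dBV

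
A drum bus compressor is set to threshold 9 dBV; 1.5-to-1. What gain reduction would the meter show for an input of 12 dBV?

Overshoot = 12 − 9 = 3 dB.
A 1.5:1 ratio leaves 2 dB of that excess.
GR = overshoot in − overshoot out = 3 − 2 = 1 dB.

1 dB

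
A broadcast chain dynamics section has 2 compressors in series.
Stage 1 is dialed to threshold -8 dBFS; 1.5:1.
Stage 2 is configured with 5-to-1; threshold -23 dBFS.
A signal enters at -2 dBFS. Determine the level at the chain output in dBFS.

-19.2 dBFS

Stage 1: -2 dBFS is 6 dB over -8 dBFS; at 1.5:1 that becomes 4 dB over, giving -4 dBFS.
Stage 2: 19 dB above -23 dBFS, reduced 5:1 to 3.8 dB above → -19.2 dBFS.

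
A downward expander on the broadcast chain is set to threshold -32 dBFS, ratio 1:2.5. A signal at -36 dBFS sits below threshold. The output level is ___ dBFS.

-42 dBFS

The input is 4 dB below the -32 dBFS threshold.
A 1:2.5 expander multiplies undershoot by 2.5: 4 × 2.5 = 10 dB below threshold.
Output = -32 − 10 = -42 dBFS.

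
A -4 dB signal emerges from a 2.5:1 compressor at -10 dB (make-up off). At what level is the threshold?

Gain reduction = -4 − (-10) = 6 dB; output overshoot = GR / (R − 1) = 6 / 1.5 = 4 dB.
Threshold = output − output overshoot = -10 − 4 = -14 dB.

-14 dB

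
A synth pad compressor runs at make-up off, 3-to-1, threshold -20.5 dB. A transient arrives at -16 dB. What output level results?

The input is 4.5 dB above the -20.5 dB threshold.
3:1 compression reduces that to 4.5/3 = 1.5 dB over.
So the level is -20.5 + 1.5 = -19 dB.

-19 dB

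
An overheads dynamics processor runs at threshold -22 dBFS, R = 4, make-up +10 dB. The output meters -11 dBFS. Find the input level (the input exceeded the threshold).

Before make-up, the level was -11 − 10 = -21 dBFS.
Post-compression overshoot = -21 − (-22) = 1 dB.
Input overshoot = R × output overshoot = 4 dB → input = -22 + 4 = -18 dBFS.

-18 dBFS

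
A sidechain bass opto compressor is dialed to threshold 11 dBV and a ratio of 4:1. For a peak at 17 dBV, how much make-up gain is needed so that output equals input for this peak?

4.5 dB

Without make-up, output = threshold + overshoot/4 = 11 + 1.5 = 12.5 dBV.
Gap to target: 4.5 dB.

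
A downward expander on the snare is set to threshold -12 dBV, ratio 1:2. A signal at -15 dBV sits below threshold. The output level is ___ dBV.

-18 dBV

The input is 3 dB below the -12 dBV threshold.
A 1:2 expander multiplies undershoot by 2: 3 × 2 = 6 dB below threshold.
Output = -12 − 6 = -18 dBV.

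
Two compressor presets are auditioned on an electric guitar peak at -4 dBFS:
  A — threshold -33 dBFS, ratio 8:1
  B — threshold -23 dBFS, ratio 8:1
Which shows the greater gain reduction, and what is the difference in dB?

A: overshoot 29 dB → output overshoot 3.625 dB → GR 25.375 dB.
B: overshoot 19 dB → output overshoot 2.375 dB → GR 16.625 dB.
Difference: 8.75 dB in favour of A.

A, by 8.75 dB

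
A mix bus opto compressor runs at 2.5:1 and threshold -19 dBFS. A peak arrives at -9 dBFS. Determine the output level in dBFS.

-15 dBFS

Overshoot: -9 − (-19) = 10 dB.
The 10 dB excess becomes 4 dB after 2.5:1 reduction.
That puts the output at -15 dBFS.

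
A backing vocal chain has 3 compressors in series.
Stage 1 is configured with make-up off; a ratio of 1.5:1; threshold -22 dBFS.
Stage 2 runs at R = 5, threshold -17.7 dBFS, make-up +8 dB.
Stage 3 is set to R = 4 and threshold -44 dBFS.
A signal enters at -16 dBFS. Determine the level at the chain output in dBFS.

Stage 1: overshoot 6 dB → 6/1.5 = 4 dB → -18 dBFS.
Stage 2: -18 dBFS is at or below the -17.7 dBFS threshold — no compression; make-up brings it to -10 dBFS.
Stage 3: overshoot 34 dB → 34/4 = 8.5 dB → -35.5 dBFS.

-35.5 dBFS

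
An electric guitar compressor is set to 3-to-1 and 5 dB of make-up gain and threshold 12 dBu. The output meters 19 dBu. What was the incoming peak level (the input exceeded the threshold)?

18 dBu

Before make-up, the level was 19 − 5 = 14 dBu.
The compressed level sits 14 − 12 = 2 dB over threshold.
Input overshoot = R × output overshoot = 6 dB → input = 12 + 6 = 18 dBu.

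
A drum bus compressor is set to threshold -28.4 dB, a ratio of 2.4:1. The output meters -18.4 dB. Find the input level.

-4.4 dB

The compressed level sits -18.4 − (-28.4) = 10 dB over threshold.
Undo the ratio: input overshoot = 10 × 2.4 = 24 dB, giving input = -4.4 dB.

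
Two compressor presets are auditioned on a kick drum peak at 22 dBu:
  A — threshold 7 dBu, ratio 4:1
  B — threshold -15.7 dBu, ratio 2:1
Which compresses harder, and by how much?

A: GR = 15 − 15/4 = 11.25 dB.
B: GR = 37.7 − 37.7/2 = 18.85 dB.
B reduces 7.6 dB more.

B, by 7.6 dB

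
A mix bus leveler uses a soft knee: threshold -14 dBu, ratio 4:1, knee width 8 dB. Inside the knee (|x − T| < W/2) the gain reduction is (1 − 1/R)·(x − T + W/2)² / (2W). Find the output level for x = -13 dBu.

x − T + W/2 = -13 − (-14) + 4 = 5.
GR = (1 − 1/4) × 5² / 16 = 0.75 × 25 / 16 = 1.171875 dB.
Output = -13 − 1.171875 = -14.171875 dBu.

-14.171875 dBu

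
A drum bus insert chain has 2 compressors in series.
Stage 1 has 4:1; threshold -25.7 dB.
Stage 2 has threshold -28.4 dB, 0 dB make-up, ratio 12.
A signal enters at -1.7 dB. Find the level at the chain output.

-27.675 dB

Stage 1: overshoot 24 dB → 24/4 = 6 dB → -19.7 dB.
Stage 2: 8.7 dB above -28.4 dB, reduced 12:1 to 0.725 dB above → -27.675 dB.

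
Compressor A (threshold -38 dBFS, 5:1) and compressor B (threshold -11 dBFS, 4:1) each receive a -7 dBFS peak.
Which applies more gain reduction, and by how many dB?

A, by 21.8 dB

A: 31 dB over, compressed to 6.2 dB over, so 24.8 dB of GR.
B: 4 dB over, compressed to 1 dB over, so 3 dB of GR.
Difference: 21.8 dB in favour of A.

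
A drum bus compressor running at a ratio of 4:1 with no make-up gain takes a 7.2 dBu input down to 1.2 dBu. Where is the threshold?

-0.8 dBu

Let T be the threshold. Output overshoot = (input overshoot)/R, so 1.2 − T = (7.2 − T)/4.
4·(1.2 − T) = 7.2 − T → 3·T = 4.8 − 7.2 = -2.4.
T = -2.4/3 = -0.8 dBu.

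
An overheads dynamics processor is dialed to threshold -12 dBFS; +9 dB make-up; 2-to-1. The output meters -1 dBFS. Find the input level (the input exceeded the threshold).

Before make-up, the level was -1 − 9 = -10 dBFS.
Post-compression overshoot = -10 − (-12) = 2 dB.
Before 2:1 compression the overshoot was 2 × 2 = 4 dB, so input = -12 + 4 = -8 dBFS.

-8 dBFS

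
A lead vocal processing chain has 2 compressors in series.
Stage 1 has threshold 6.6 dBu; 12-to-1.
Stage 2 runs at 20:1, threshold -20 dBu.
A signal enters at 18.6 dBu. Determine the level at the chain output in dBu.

-18.62 dBu

Stage 1: 12 dB above 6.6 dBu, reduced 12:1 to 1 dB above → 7.6 dBu.
Stage 2: overshoot 27.6 dB → 27.6/20 = 1.38 dB → -18.62 dBu.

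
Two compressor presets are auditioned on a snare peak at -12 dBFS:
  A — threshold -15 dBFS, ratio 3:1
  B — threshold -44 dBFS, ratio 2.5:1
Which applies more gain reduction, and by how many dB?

A: GR = 3 − 3/3 = 2 dB.
B: GR = 32 − 32/2.5 = 19.2 dB.
Difference: 17.2 dB in favour of B.

B, by 17.2 dB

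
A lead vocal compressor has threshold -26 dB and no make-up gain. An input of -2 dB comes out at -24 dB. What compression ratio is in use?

12:1

Input overshoot = -2 − (-26) = 24 dB; output overshoot = -24 − (-26) = 2 dB.
Ratio = 24 / 2 = 12.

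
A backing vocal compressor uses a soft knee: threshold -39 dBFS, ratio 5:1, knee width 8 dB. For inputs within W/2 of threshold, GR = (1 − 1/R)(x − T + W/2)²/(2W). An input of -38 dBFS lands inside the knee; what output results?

-39.25 dBFS

x − T + W/2 = -38 − (-39) + 4 = 5.
GR = (1 − 1/5) × 5² / 16 = 0.8 × 25 / 16 = 1.25 dB.
Output = -38 − 1.25 = -39.25 dBFS.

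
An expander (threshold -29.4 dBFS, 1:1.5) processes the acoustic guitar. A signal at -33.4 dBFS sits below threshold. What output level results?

-35.4 dBFS

Undershoot = (-29.4) − (-33.4) = 4 dB.
At 1:1.5, that expands to 6 dB under threshold.
Output = -29.4 − 6 = -35.4 dBFS.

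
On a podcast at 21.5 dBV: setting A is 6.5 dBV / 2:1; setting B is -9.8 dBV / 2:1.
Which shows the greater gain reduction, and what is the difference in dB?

A: 15 dB over, compressed to 7.5 dB over, so 7.5 dB of GR.
B: 31.3 dB over, compressed to 15.65 dB over, so 15.65 dB of GR.
Difference: 8.15 dB in favour of B.

B, by 8.15 dB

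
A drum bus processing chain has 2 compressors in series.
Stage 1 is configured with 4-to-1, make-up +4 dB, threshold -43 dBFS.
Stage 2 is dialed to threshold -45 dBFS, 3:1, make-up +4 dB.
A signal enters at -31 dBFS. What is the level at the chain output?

-38 dBFS

Stage 1: -31 dBFS is 12 dB over -43 dBFS; at 4:1 that becomes 3 dB over, giving -40 dBFS; +4 dB make-up → -36 dBFS.
Stage 2: -36 dBFS is 9 dB over -45 dBFS; at 3:1 that becomes 3 dB over, giving -42 dBFS; +4 dB make-up → -38 dBFS.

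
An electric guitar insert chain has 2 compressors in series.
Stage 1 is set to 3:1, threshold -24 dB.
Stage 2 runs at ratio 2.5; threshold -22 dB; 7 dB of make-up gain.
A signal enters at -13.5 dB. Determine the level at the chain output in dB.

-14.4 dB

Stage 1: overshoot 10.5 dB → 10.5/3 = 3.5 dB → -20.5 dB.
Stage 2: overshoot 1.5 dB → 1.5/2.5 = 0.6 dB → -21.4 dB; +7 dB make-up → -14.4 dB.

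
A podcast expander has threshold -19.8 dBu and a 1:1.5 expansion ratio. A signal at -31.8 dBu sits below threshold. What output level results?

Undershoot = (-19.8) − (-31.8) = 12 dB.
At 1:1.5, that expands to 18 dB under threshold.
Output = -19.8 − 18 = -37.8 dBu.

-37.8 dBu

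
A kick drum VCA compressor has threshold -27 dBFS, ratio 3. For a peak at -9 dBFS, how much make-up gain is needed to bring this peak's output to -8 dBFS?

13 dB

Without make-up, output = threshold + overshoot/3 = -27 + 6 = -21 dBFS.
Gap to target: 13 dB.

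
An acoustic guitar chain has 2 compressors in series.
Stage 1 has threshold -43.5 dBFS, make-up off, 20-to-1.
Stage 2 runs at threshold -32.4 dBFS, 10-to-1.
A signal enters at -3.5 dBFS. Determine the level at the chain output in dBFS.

Stage 1: -3.5 dBFS is 40 dB over -43.5 dBFS; at 20:1 that becomes 2 dB over, giving -41.5 dBFS.
Stage 2: -41.5 dBFS is at or below the -32.4 dBFS threshold — no compression; output -41.5 dBFS.

-41.5 dBFS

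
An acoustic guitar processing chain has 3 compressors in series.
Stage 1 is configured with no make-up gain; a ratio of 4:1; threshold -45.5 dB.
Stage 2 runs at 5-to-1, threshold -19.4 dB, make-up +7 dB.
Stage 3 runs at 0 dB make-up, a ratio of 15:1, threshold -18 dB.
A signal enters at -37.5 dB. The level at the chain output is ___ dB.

-36.5 dB

Stage 1: -37.5 dB is 8 dB over -45.5 dB; at 4:1 that becomes 2 dB over, giving -43.5 dB.
Stage 2: below threshold (-43.5 ≤ -19.4); passes unchanged; make-up brings it to -36.5 dB.
Stage 3: -36.5 dB ≤ -18 dB, so stage 3 doesn't engage; output -36.5 dB.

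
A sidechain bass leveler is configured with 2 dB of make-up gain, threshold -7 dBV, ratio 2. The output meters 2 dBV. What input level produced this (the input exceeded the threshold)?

7 dBV

Before make-up, the level was 2 − 2 = 0 dBV.
That's 7 dB above the -7 dBV threshold.
Before 2:1 compression the overshoot was 7 × 2 = 14 dB, so input = -7 + 14 = 7 dBV.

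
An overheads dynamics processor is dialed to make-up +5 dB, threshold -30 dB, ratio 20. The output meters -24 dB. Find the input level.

-10 dB

Stripping the +5 dB make-up gives -29 dB at the gain stage.
Post-compression overshoot = -29 − (-30) = 1 dB.
Undo the ratio: input overshoot = 1 × 20 = 20 dB, giving input = -10 dB.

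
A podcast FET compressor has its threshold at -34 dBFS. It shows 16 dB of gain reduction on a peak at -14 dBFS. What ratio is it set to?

Input overshoot = -14 − (-34) = 20 dB.
Output overshoot = 20 − 16 = 4 dB.
Ratio = input overshoot / output overshoot = 20 / 4 = 5.

5:1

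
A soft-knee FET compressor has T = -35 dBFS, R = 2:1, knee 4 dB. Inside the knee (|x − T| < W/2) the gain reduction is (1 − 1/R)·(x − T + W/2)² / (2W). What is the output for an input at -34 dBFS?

x − T + W/2 = -34 − (-35) + 2 = 3.
GR = (1 − 1/2) × 3² / 8 = 0.5 × 9 / 8 = 0.5625 dB.
Output = -34 − 0.5625 = -34.5625 dBFS.

-34.5625 dBFS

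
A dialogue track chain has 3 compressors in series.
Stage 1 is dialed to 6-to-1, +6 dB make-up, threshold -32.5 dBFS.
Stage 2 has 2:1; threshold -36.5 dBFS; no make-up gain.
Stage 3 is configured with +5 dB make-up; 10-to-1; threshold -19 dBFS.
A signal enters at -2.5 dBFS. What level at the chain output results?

-24 dBFS

Stage 1: 30 dB above -32.5 dBFS, reduced 6:1 to 5 dB above → -27.5 dBFS; +6 dB make-up → -21.5 dBFS.
Stage 2: overshoot 15 dB → 15/2 = 7.5 dB → -29 dBFS.
Stage 3: -29 dBFS ≤ -19 dBFS, so stage 3 doesn't engage; make-up brings it to -24 dBFS.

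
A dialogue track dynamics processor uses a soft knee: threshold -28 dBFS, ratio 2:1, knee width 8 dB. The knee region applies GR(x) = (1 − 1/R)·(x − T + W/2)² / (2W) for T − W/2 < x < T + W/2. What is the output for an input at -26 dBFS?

-27.125 dBFS

x − T + W/2 = -26 − (-28) + 4 = 6.
GR = (1 − 1/2) × 6² / 16 = 0.5 × 36 / 16 = 1.125 dB.
Output = -26 − 1.125 = -27.125 dBFS.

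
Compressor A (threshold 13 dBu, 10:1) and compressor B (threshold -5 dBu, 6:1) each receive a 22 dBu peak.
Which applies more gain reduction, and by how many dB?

B, by 14.4 dB

A: overshoot 9 dB → output overshoot 0.9 dB → GR 8.1 dB.
B: overshoot 27 dB → output overshoot 4.5 dB → GR 22.5 dB.
Difference: 14.4 dB in favour of B.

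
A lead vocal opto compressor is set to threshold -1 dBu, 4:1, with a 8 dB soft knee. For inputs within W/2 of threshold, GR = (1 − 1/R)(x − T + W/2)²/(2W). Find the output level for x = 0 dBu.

x − T + W/2 = 0 − (-1) + 4 = 5.
GR = (1 − 1/4) × 5² / 16 = 0.75 × 25 / 16 = 1.171875 dB.
Output = 0 − 1.171875 = -1.171875 dBu.

-1.171875 dBu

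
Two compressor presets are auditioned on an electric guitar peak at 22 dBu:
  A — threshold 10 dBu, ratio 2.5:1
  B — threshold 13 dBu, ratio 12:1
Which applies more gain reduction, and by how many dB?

A: 12 dB over, compressed to 4.8 dB over, so 7.2 dB of GR.
B: 9 dB over, compressed to 0.75 dB over, so 8.25 dB of GR.
Difference: 1.05 dB in favour of B.

B, by 1.05 dB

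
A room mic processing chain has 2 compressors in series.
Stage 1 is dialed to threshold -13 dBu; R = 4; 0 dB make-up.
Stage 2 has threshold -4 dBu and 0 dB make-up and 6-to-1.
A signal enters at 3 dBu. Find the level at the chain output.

Stage 1: 3 dBu is 16 dB over -13 dBu; at 4:1 that becomes 4 dB over, giving -9 dBu.
Stage 2: -9 dBu ≤ -4 dBu, so stage 2 doesn't engage; output -9 dBu.

-9 dBu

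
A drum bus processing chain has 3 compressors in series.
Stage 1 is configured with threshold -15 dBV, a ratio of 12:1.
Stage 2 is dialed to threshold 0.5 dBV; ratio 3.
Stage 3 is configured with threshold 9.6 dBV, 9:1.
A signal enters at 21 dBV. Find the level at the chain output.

Stage 1: 36 dB above -15 dBV, reduced 12:1 to 3 dB above → -12 dBV.
Stage 2: below threshold (-12 ≤ 0.5); passes unchanged; output -12 dBV.
Stage 3: -12 dBV is at or below the 9.6 dBV threshold — no compression; output -12 dBV.

-12 dBV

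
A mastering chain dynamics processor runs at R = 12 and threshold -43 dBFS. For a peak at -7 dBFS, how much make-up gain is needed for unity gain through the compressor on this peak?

33 dB

Without make-up, output = threshold + overshoot/12 = -43 + 3 = -40 dBFS.
Gap to target: 33 dB.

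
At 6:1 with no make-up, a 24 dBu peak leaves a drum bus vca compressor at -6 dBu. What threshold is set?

-12 dBu

Let T be the threshold. Output overshoot = (input overshoot)/R, so -6 − T = (24 − T)/6.
6·(-6 − T) = 24 − T → 5·T = -36 − 24 = -60.
T = -60/5 = -12 dBu.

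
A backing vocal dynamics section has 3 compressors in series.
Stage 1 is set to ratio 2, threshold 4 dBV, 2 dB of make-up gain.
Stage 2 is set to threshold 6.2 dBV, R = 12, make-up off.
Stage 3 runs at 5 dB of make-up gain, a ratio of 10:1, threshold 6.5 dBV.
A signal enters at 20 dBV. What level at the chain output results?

Stage 1: 16 dB above 4 dBV, reduced 2:1 to 8 dB above → 12 dBV; +2 dB make-up → 14 dBV.
Stage 2: overshoot 7.8 dB → 7.8/12 = 0.65 dB → 6.85 dBV.
Stage 3: 0.35 dB above 6.5 dBV, reduced 10:1 to 0.035 dB above → 6.535 dBV; +5 dB make-up → 11.535 dBV.

11.535 dBV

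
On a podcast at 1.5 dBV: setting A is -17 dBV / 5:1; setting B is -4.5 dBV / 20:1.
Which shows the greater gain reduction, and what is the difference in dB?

A, by 9.1 dB

A: 18.5 dB over, compressed to 3.7 dB over, so 14.8 dB of GR.
B: 6 dB over, compressed to 0.3 dB over, so 5.7 dB of GR.
A reduces 9.1 dB more.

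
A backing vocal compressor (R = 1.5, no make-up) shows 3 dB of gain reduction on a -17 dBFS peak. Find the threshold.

Let T be the threshold. Output overshoot = (input overshoot)/R, so -20 − T = (-17 − T)/1.5.
1.5·(-20 − T) = -17 − T → 0.5·T = -30 − (-17) = -13.
T = -13/0.5 = -26 dBFS.

-26 dBFS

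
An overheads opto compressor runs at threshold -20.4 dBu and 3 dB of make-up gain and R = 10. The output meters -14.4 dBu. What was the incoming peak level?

9.6 dBu

Before make-up, the level was -14.4 − 3 = -17.4 dBu.
The compressed level sits -17.4 − (-20.4) = 3 dB over threshold.
Before 10:1 compression the overshoot was 3 × 10 = 30 dB, so input = -20.4 + 30 = 9.6 dBu.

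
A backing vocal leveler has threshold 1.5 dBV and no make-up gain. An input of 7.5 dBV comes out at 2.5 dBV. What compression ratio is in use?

6:1

Input overshoot = 7.5 − 1.5 = 6 dB; output overshoot = 2.5 − 1.5 = 1 dB.
Ratio = 6 / 1 = 6.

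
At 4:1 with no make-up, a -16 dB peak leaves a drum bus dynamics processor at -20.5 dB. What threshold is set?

Input is 6 dB above T (since output overshoot × R = input overshoot: (-20.5 − T)·4 = -16 − T gives T = -22 dB).
Check: -22 + (-16 − (-22))/4 = -22 + 1.5 = -20.5 dB. ✓

-22 dB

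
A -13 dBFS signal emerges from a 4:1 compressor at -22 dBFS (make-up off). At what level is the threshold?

Input is 12 dB above T (since output overshoot × R = input overshoot: (-22 − T)·4 = -13 − T gives T = -25 dBFS).
Check: -25 + (-13 − (-25))/4 = -25 + 3 = -22 dBFS. ✓

-25 dBFS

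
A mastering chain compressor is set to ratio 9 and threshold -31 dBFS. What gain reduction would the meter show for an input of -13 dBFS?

Overshoot = -13 − (-31) = 18 dB.
At 9:1, output sits 18/9 = 2 dB above threshold.
GR = overshoot in − overshoot out = 18 − 2 = 16 dB.

16 dB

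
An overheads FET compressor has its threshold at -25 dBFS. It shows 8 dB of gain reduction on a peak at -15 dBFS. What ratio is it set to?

Input overshoot = -15 − (-25) = 10 dB.
Output overshoot = 10 − 8 = 2 dB.
Ratio = input overshoot / output overshoot = 10 / 2 = 5.

5:1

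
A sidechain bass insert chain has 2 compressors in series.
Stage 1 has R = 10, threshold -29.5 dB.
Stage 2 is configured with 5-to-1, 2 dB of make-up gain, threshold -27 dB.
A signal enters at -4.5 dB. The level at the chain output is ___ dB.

-25 dB

Stage 1: -4.5 dB is 25 dB over -29.5 dB; at 10:1 that becomes 2.5 dB over, giving -27 dB.
Stage 2: -27 dB ≤ -27 dB, so stage 2 doesn't engage; make-up brings it to -25 dB.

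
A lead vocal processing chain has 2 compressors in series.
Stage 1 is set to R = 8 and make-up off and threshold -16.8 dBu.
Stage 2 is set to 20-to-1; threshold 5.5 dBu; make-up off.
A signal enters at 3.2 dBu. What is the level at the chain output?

-14.3 dBu

Stage 1: 20 dB above -16.8 dBu, reduced 8:1 to 2.5 dB above → -14.3 dBu.
Stage 2: -14.3 dBu ≤ 5.5 dBu, so stage 2 doesn't engage; output -14.3 dBu.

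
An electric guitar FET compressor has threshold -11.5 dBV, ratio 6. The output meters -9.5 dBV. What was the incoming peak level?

0.5 dBV

Post-compression overshoot = -9.5 − (-11.5) = 2 dB.
Undo the ratio: input overshoot = 2 × 6 = 12 dB, giving input = 0.5 dBV.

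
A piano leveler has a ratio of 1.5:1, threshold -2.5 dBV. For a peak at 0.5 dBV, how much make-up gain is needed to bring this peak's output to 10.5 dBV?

Without make-up, output = threshold + overshoot/1.5 = -2.5 + 2 = -0.5 dBV.
Gap to target: 11 dB.

11 dB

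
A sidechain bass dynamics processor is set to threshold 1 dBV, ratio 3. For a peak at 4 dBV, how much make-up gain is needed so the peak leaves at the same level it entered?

Without make-up, output = threshold + overshoot/3 = 1 + 1 = 2 dBV.
Gap to target: 2 dB.

2 dB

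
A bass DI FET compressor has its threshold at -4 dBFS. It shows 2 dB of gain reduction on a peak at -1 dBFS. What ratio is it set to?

3:1

Input overshoot = -1 − (-4) = 3 dB.
Output overshoot = 3 − 2 = 1 dB.
Ratio = input overshoot / output overshoot = 3 / 1 = 3.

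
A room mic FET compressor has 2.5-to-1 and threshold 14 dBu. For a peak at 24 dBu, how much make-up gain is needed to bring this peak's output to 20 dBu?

The peak compresses to 14 + 10/2.5 = 18 dBu.
To reach 20 dBu requires 20 − 18 = 2 dB of make-up.

2 dB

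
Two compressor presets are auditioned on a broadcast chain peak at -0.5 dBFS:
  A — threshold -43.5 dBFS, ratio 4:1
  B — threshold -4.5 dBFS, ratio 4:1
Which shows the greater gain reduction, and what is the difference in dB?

A, by 29.25 dB

A: 43 dB over, compressed to 10.75 dB over, so 32.25 dB of GR.
B: 4 dB over, compressed to 1 dB over, so 3 dB of GR.
A reduces 29.25 dB more.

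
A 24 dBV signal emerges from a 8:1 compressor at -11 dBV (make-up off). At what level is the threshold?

Let T be the threshold. Output overshoot = (input overshoot)/R, so -11 − T = (24 − T)/8.
8·(-11 − T) = 24 − T → 7·T = -88 − 24 = -112.
T = -112/7 = -16 dBV.

-16 dBV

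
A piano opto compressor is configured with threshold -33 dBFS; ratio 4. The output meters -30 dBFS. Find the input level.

The compressed level sits -30 − (-33) = 3 dB over threshold.
Before 4:1 compression the overshoot was 3 × 4 = 12 dB, so input = -33 + 12 = -21 dBFS.

-21 dBFS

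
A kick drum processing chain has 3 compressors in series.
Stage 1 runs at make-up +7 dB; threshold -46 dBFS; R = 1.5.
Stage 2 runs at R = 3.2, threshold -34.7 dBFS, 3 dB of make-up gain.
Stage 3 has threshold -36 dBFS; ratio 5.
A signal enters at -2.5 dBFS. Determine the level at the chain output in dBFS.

Stage 1: 43.5 dB above -46 dBFS, reduced 1.5:1 to 29 dB above → -17 dBFS; +7 dB make-up → -10 dBFS.
Stage 2: overshoot 24.7 dB → 24.7/3.2 = 7.71875 dB → -26.98125 dBFS; +3 dB make-up → -23.98125 dBFS.
Stage 3: overshoot 12.01875 dB → 12.01875/5 = 2.40375 dB → -33.59625 dBFS.

-33.59625 dBFS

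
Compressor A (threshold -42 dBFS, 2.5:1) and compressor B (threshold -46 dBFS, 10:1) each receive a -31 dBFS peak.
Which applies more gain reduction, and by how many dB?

B, by 6.9 dB

A: GR = 11 − 11/2.5 = 6.6 dB.
B: GR = 15 − 15/10 = 13.5 dB.
B reduces 6.9 dB more.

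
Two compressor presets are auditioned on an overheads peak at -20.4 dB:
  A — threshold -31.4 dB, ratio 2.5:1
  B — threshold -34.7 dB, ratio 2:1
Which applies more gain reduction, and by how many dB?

A: 11 dB over, compressed to 4.4 dB over, so 6.6 dB of GR.
B: 14.3 dB over, compressed to 7.15 dB over, so 7.15 dB of GR.
Difference: 0.55 dB in favour of B.

B, by 0.55 dB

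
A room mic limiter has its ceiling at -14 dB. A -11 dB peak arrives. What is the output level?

-14 dB

The limiter clamps the peak to its -14 dB ceiling.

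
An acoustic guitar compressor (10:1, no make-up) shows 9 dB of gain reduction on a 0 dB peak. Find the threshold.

-10 dB

Input is 10 dB above T (since output overshoot × R = input overshoot: (-9 − T)·10 = 0 − T gives T = -10 dB).
Check: -10 + (0 − (-10))/10 = -10 + 1 = -9 dB. ✓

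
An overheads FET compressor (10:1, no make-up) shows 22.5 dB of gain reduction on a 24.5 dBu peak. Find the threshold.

Gain reduction = 24.5 − 2 = 22.5 dB; output overshoot = GR / (R − 1) = 22.5 / 9 = 2.5 dB.
Threshold = output − output overshoot = 2 − 2.5 = -0.5 dBu.

-0.5 dBu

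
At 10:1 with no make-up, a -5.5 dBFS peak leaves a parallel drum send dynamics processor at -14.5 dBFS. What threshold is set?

-15.5 dBFS

Let T be the threshold. Output overshoot = (input overshoot)/R, so -14.5 − T = (-5.5 − T)/10.
10·(-14.5 − T) = -5.5 − T → 9·T = -145 − (-5.5) = -139.5.
T = -139.5/9 = -15.5 dBFS.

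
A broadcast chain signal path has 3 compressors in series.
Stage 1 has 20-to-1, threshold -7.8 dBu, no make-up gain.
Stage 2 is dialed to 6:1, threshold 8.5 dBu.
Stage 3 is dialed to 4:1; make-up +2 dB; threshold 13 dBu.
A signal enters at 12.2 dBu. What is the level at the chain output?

-4.8 dBu

Stage 1: overshoot 20 dB → 20/20 = 1 dB → -6.8 dBu.
Stage 2: -6.8 dBu ≤ 8.5 dBu, so stage 2 doesn't engage; output -6.8 dBu.
Stage 3: below threshold (-6.8 ≤ 13); passes unchanged; make-up brings it to -4.8 dBu.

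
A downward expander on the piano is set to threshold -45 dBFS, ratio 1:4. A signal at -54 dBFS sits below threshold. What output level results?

-81 dBFS

The input is 9 dB below the -45 dBFS threshold.
A 1:4 expander multiplies undershoot by 4: 9 × 4 = 36 dB below threshold.
Output = -45 − 36 = -81 dBFS.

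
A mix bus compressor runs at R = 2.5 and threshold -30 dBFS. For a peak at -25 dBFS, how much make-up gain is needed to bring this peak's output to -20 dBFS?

8 dB

Without make-up, output = threshold + overshoot/2.5 = -30 + 2 = -28 dBFS.
Gap to target: 8 dB.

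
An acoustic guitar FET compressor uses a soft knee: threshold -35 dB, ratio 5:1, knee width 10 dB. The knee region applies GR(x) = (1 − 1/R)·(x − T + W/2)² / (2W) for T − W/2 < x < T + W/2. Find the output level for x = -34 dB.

x − T + W/2 = -34 − (-35) + 5 = 6.
GR = (1 − 1/5) × 6² / 20 = 0.8 × 36 / 20 = 1.44 dB.
Output = -34 − 1.44 = -35.44 dB.

-35.44 dB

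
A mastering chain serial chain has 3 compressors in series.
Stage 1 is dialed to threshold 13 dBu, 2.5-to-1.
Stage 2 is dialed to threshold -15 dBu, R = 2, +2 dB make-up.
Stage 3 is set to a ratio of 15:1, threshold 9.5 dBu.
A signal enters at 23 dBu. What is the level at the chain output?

Stage 1: 23 dBu is 10 dB over 13 dBu; at 2.5:1 that becomes 4 dB over, giving 17 dBu.
Stage 2: 17 dBu is 32 dB over -15 dBu; at 2:1 that becomes 16 dB over, giving 1 dBu; +2 dB make-up → 3 dBu.
Stage 3: below threshold (3 ≤ 9.5); passes unchanged; output 3 dBu.

3 dBu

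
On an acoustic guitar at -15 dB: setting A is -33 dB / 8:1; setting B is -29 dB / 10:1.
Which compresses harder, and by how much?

A: overshoot 18 dB → output overshoot 2.25 dB → GR 15.75 dB.
B: overshoot 14 dB → output overshoot 1.4 dB → GR 12.6 dB.
A applies 3.15 dB more gain reduction.

A, by 3.15 dB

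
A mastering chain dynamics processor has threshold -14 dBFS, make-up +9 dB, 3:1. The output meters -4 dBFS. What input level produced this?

-11 dBFS

Stripping the +9 dB make-up gives -13 dBFS at the gain stage.
The compressed level sits -13 − (-14) = 1 dB over threshold.
Before 3:1 compression the overshoot was 1 × 3 = 3 dB, so input = -14 + 3 = -11 dBFS.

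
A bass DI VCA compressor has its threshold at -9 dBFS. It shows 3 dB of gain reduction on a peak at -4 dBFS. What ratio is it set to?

Input overshoot = -4 − (-9) = 5 dB.
Output overshoot = 5 − 3 = 2 dB.
Ratio = input overshoot / output overshoot = 5 / 2 = 2.5.

2.5:1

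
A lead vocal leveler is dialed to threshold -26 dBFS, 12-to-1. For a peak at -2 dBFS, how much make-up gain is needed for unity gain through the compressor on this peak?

The peak compresses to -26 + 24/12 = -24 dBFS.
To reach -2 dBFS requires -2 − (-24) = 22 dB of make-up.

22 dB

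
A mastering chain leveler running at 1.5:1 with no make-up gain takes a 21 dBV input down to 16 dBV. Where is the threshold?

6 dBV

Let T be the threshold. Output overshoot = (input overshoot)/R, so 16 − T = (21 − T)/1.5.
1.5·(16 − T) = 21 − T → 0.5·T = 24 − 21 = 3.
T = 3/0.5 = 6 dBV.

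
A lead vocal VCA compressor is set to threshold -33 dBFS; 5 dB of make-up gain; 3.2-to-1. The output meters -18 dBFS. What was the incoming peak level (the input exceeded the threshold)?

Stripping the +5 dB make-up gives -23 dBFS at the gain stage.
Post-compression overshoot = -23 − (-33) = 10 dB.
Before 3.2:1 compression the overshoot was 10 × 3.2 = 32 dB, so input = -33 + 32 = -1 dBFS.

-1 dBFS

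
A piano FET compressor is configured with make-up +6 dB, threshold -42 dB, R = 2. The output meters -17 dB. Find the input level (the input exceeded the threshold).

-4 dB

Before make-up, the level was -17 − 6 = -23 dB.
The compressed level sits -23 − (-42) = 19 dB over threshold.
Undo the ratio: input overshoot = 19 × 2 = 38 dB, giving input = -4 dB.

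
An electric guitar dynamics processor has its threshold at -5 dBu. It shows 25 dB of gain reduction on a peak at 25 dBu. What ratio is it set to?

Input overshoot = 25 − (-5) = 30 dB.
Output overshoot = 30 − 25 = 5 dB.
Ratio = input overshoot / output overshoot = 30 / 5 = 6.

6:1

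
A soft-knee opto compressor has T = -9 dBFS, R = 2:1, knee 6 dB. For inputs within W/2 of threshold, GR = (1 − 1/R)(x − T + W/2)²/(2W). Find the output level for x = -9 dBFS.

x − T + W/2 = -9 − (-9) + 3 = 3.
GR = (1 − 1/2) × 3² / 12 = 0.5 × 9 / 12 = 0.375 dB.
Output = -9 − 0.375 = -9.375 dBFS.

-9.375 dBFS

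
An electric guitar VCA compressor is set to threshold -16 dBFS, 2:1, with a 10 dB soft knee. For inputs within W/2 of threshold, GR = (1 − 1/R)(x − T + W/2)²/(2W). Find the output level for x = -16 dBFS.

x − T + W/2 = -16 − (-16) + 5 = 5.
GR = (1 − 1/2) × 5² / 20 = 0.5 × 25 / 20 = 0.625 dB.
Output = -16 − 0.625 = -16.625 dBFS.

-16.625 dBFS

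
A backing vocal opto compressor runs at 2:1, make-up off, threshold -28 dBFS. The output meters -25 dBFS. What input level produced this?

-22 dBFS

Post-compression overshoot = -25 − (-28) = 3 dB.
Input overshoot = R × output overshoot = 6 dB → input = -28 + 6 = -22 dBFS.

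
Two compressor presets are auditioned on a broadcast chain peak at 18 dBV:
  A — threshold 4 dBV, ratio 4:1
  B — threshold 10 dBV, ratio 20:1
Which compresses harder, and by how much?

A, by 2.9 dB

A: GR = 14 − 14/4 = 10.5 dB.
B: GR = 8 − 8/20 = 7.6 dB.
Difference: 2.9 dB in favour of A.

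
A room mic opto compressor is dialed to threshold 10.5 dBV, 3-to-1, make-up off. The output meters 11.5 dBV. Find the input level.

Post-compression overshoot = 11.5 − 10.5 = 1 dB.
Input overshoot = R × output overshoot = 3 dB → input = 10.5 + 3 = 13.5 dBV.

13.5 dBV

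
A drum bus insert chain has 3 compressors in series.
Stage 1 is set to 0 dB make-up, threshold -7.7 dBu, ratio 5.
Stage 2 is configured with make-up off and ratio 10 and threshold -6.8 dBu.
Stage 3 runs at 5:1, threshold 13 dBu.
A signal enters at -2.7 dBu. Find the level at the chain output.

-6.79 dBu

Stage 1: -2.7 dBu is 5 dB over -7.7 dBu; at 5:1 that becomes 1 dB over, giving -6.7 dBu.
Stage 2: overshoot 0.1 dB → 0.1/10 = 0.01 dB → -6.79 dBu.
Stage 3: -6.79 dBu is at or below the 13 dBu threshold — no compression; output -6.79 dBu.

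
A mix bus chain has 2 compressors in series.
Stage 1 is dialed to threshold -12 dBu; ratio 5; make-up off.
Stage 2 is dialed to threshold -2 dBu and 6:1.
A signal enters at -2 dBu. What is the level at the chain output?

Stage 1: 10 dB above -12 dBu, reduced 5:1 to 2 dB above → -10 dBu.
Stage 2: -10 dBu ≤ -2 dBu, so stage 2 doesn't engage; output -10 dBu.

-10 dBu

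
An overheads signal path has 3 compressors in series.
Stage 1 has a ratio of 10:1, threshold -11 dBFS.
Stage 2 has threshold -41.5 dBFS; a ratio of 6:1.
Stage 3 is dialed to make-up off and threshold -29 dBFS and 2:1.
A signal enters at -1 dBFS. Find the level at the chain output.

Stage 1: 10 dB above -11 dBFS, reduced 10:1 to 1 dB above → -10 dBFS.
Stage 2: 31.5 dB above -41.5 dBFS, reduced 6:1 to 5.25 dB above → -36.25 dBFS.
Stage 3: -36.25 dBFS ≤ -29 dBFS, so stage 3 doesn't engage; output -36.25 dBFS.

-36.25 dBFS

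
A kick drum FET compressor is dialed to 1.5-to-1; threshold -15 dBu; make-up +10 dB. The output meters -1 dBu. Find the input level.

-9 dBu

Remove make-up: -1 − 10 = -11 dBu.
That's 4 dB above the -15 dBu threshold.
Before 1.5:1 compression the overshoot was 4 × 1.5 = 6 dB, so input = -15 + 6 = -9 dBu.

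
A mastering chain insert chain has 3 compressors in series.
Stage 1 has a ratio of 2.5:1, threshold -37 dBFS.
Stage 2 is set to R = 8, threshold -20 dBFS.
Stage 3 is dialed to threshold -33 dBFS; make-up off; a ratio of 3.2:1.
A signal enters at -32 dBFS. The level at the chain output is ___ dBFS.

-35 dBFS

Stage 1: -32 dBFS is 5 dB over -37 dBFS; at 2.5:1 that becomes 2 dB over, giving -35 dBFS.
Stage 2: below threshold (-35 ≤ -20); passes unchanged; output -35 dBFS.
Stage 3: below threshold (-35 ≤ -33); passes unchanged; output -35 dBFS.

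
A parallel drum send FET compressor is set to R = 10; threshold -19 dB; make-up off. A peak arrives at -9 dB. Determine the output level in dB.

-18 dB

The input is 10 dB above the -19 dB threshold.
The 10 dB excess becomes 1 dB after 10:1 reduction.
That puts the output at -18 dB.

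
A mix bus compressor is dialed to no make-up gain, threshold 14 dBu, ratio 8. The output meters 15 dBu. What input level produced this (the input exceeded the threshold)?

That's 1 dB above the 14 dBu threshold.
Before 8:1 compression the overshoot was 1 × 8 = 8 dB, so input = 14 + 8 = 22 dBu.

22 dBu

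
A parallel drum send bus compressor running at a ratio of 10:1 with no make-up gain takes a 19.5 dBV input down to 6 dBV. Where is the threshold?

4.5 dBV

Gain reduction = 19.5 − 6 = 13.5 dB; output overshoot = GR / (R − 1) = 13.5 / 9 = 1.5 dB.
Threshold = output − output overshoot = 6 − 1.5 = 4.5 dBV.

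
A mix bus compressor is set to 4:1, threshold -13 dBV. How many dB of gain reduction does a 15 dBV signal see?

Overshoot = 15 − (-13) = 28 dB.
At 4:1, output sits 28/4 = 7 dB above threshold.
GR = overshoot in − overshoot out = 28 − 7 = 21 dB.

21 dB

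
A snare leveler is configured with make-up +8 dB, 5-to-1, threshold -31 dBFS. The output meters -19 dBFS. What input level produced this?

Before make-up, the level was -19 − 8 = -27 dBFS.
That's 4 dB above the -31 dBFS threshold.
Undo the ratio: input overshoot = 4 × 5 = 20 dB, giving input = -11 dBFS.

-11 dBFS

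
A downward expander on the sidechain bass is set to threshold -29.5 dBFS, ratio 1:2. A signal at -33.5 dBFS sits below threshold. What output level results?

Undershoot = (-29.5) − (-33.5) = 4 dB.
At 1:2, that expands to 8 dB under threshold.
Output = -29.5 − 8 = -37.5 dBFS.

-37.5 dBFS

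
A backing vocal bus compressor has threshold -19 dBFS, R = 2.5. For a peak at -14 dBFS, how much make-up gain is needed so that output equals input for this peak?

Without make-up, output = threshold + overshoot/2.5 = -19 + 2 = -17 dBFS.
Gap to target: 3 dB.

3 dB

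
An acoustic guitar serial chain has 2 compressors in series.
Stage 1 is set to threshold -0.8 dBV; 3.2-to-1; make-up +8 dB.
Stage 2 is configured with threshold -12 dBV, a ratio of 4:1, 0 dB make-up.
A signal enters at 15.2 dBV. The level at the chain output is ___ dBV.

Stage 1: overshoot 16 dB → 16/3.2 = 5 dB → 4.2 dBV; +8 dB make-up → 12.2 dBV.
Stage 2: overshoot 24.2 dB → 24.2/4 = 6.05 dB → -5.95 dBV.

-5.95 dBV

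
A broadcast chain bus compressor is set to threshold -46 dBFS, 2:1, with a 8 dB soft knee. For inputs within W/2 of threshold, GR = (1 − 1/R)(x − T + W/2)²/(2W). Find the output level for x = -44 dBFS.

-45.125 dBFS

x − T + W/2 = -44 − (-46) + 4 = 6.
GR = (1 − 1/2) × 6² / 16 = 0.5 × 36 / 16 = 1.125 dB.
Output = -44 − 1.125 = -45.125 dBFS.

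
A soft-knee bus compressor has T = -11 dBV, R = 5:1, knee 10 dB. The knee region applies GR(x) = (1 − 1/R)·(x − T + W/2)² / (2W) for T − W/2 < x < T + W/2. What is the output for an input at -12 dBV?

-12.64 dBV

x − T + W/2 = -12 − (-11) + 5 = 4.
GR = (1 − 1/5) × 4² / 20 = 0.8 × 16 / 20 = 0.64 dB.
Output = -12 − 0.64 = -12.64 dBV.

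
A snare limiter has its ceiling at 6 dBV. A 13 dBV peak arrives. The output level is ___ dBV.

A brickwall limiter is an ∞:1 compressor: any input above the ceiling is clamped to 6 dBV.

6 dBV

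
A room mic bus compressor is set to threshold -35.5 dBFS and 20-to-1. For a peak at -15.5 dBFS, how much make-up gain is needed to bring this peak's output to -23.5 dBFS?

The peak compresses to -35.5 + 20/20 = -34.5 dBFS.
To reach -23.5 dBFS requires -23.5 − (-34.5) = 11 dB of make-up.

11 dB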